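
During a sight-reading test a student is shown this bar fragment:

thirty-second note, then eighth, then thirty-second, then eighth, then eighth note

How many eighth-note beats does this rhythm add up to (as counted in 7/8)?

3.5

One eighth-note beat = 4 thirty-second notes.
Each duration in thirty-second notes: thirty-second note = 1; eighth = 4; thirty-second = 1; eighth = 4; eighth note = 4.
Altogether 1 + 4 + 1 + 4 + 4 = 14.
14 ÷ 4 = 3.5 beats.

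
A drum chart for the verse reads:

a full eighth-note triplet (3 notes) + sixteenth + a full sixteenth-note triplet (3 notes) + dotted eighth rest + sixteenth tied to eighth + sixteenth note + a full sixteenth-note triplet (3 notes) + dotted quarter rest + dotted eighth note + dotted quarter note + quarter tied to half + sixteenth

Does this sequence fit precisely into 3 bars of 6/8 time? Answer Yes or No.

One bar of 6/8 = 12 sixteenth notes, so 3 bars = 36.
Convert each value to sixteenth notes: a full eighth-note triplet (3 notes) (three triplet eighths span one quarter) = 4; sixteenth = 1; a full sixteenth-note triplet (3 notes) (three triplet sixteenths span one eighth) = 2; dotted eighth rest = 3; sixteenth tied to eighth (sixteenth + eighth) = 3; sixteenth note = 1; a full sixteenth-note triplet (3 notes) (three triplet sixteenths span one eighth) = 2; dotted quarter rest = 6; dotted eighth note = 3; dotted quarter note = 6; quarter tied to half (quarter + half) = 12; sixteenth = 1.
Total: 4 + 1 + 2 + 3 + 3 + 1 + 2 + 6 + 3 + 6 + 12 + 1 = 44.
44 exceeds 36, so the answer is No.

No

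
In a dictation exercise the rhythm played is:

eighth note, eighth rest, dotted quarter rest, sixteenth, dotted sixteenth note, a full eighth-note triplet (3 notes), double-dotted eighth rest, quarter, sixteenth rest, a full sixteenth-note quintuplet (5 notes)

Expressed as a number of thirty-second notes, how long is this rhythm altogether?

Working in thirty-second notes: eighth note = 4; eighth rest = 4; dotted quarter rest = 12; sixteenth = 2; dotted sixteenth note = 3; a full eighth-note triplet (3 notes) (three triplet eighths span one quarter) = 8; double-dotted eighth rest = 7; quarter = 8; sixteenth rest = 2; a full sixteenth-note quintuplet (5 notes) (five quintuplet sixteenths span one quarter) = 8.
Total: 4 + 4 + 12 + 2 + 3 + 8 + 7 + 8 + 2 + 8 = 58 thirty-second notes.

58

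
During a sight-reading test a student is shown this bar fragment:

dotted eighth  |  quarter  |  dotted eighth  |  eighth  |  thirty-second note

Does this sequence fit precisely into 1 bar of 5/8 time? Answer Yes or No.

No

One bar of 5/8 = 20 thirty-second notes.
Working in thirty-second notes: dotted eighth = 6; quarter = 8; dotted eighth = 6; eighth = 4; thirty-second note = 1.
Total: 6 + 8 + 6 + 4 + 1 = 25.
25 exceeds 20, so the answer is No.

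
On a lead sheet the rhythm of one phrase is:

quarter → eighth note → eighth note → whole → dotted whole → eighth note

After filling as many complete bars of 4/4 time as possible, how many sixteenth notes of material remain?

One bar of 4/4 = 8 eighth notes.
Each duration in eighth notes: quarter = 2; eighth note = 1; eighth note = 1; whole = 8; dotted whole = 12; eighth note = 1.
Altogether 2 + 1 + 1 + 8 + 12 + 1 = 25.
25 ÷ 8 = 3 complete bars with 1 eighth note remaining = 2 sixteenth notes.

2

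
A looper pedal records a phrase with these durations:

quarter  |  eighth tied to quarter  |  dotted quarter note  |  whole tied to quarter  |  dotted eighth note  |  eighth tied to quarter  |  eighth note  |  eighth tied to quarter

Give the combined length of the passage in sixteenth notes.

53

Express everything in sixteenth notes: quarter = 4; eighth tied to quarter (eighth + quarter) = 6; dotted quarter note = 6; whole tied to quarter (whole + quarter) = 20; dotted eighth note = 3; eighth tied to quarter (eighth + quarter) = 6; eighth note = 2; eighth tied to quarter (eighth + quarter) = 6.
Altogether 4 + 6 + 6 + 20 + 3 + 6 + 2 + 6 = 53 sixteenth notes.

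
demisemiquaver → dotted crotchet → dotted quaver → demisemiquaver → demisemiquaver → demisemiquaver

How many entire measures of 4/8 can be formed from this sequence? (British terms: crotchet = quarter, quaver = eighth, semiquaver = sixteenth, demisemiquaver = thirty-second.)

1

One bar of 4/8 = 16 thirty-second notes.
Express everything in thirty-second notes: demisemiquaver = 1; dotted crotchet = 12; dotted quaver = 6; demisemiquaver = 1; demisemiquaver = 1; demisemiquaver = 1.
Adding: 1 + 12 + 6 + 1 + 1 + 1 = 22.
22 ÷ 16 = 1 complete bar with 6 left over.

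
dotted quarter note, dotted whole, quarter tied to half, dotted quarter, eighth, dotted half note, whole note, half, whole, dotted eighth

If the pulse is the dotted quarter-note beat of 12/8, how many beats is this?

One dotted quarter-note beat = 6 sixteenth notes.
Express everything in sixteenth notes: dotted quarter note = 6; dotted whole = 24; quarter tied to half (quarter + half) = 12; dotted quarter = 6; eighth = 2; dotted half note = 12; whole note = 16; half = 8; whole = 16; dotted eighth = 3.
Adding: 6 + 24 + 12 + 6 + 2 + 12 + 16 + 8 + 16 + 3 = 105.
105 ÷ 6 = 17.5 beats.

17.5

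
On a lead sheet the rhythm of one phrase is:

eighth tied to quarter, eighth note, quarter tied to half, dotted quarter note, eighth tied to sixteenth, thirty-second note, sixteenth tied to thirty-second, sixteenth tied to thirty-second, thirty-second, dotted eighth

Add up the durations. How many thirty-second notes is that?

In thirty-second notes: eighth tied to quarter (eighth + quarter) = 12; eighth note = 4; quarter tied to half (quarter + half) = 24; dotted quarter note = 12; eighth tied to sixteenth (eighth + sixteenth) = 6; thirty-second note = 1; sixteenth tied to thirty-second (sixteenth + thirty-second) = 3; sixteenth tied to thirty-second (sixteenth + thirty-second) = 3; thirty-second = 1; dotted eighth = 6.
Sum: 12 + 4 + 24 + 12 + 6 + 1 + 3 + 3 + 1 + 6 = 72 thirty-second notes.

72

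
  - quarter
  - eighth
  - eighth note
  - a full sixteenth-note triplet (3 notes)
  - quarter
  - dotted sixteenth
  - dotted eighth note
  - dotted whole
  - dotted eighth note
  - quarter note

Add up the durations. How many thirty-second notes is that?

Convert each value to thirty-second notes: quarter = 8; eighth = 4; eighth note = 4; a full sixteenth-note triplet (3 notes) (three triplet sixteenths span one eighth) = 4; quarter = 8; dotted sixteenth = 3; dotted eighth note = 6; dotted whole = 48; dotted eighth note = 6; quarter note = 8.
Adding: 8 + 4 + 4 + 4 + 8 + 3 + 6 + 48 + 6 + 8 = 99 thirty-second notes.

99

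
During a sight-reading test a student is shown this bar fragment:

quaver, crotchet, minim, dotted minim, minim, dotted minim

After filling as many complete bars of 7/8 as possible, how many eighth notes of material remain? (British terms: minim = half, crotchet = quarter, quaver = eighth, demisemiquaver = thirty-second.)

One bar of 7/8 = 7 eighth notes.
In eighth notes: quaver = 1; crotchet = 2; minim = 4; dotted minim = 6; minim = 4; dotted minim = 6.
Adding: 1 + 2 + 4 + 6 + 4 + 6 = 23.
23 ÷ 7 = 3 complete bars with 2 eighth notes remaining.

2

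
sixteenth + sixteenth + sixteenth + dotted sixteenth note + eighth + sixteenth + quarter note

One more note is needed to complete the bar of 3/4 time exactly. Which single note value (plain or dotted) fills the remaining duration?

The bar of 3/4 = 24 thirty-second notes.
Each duration in thirty-second notes: sixteenth = 2; sixteenth = 2; sixteenth = 2; dotted sixteenth note = 3; eighth = 4; sixteenth = 2; quarter note = 8.
Adding: 2 + 2 + 2 + 3 + 4 + 2 + 8 = 23.
Remaining: 24 − 23 = 1 thirty-second note, which is a thirty-second note.

thirty-second note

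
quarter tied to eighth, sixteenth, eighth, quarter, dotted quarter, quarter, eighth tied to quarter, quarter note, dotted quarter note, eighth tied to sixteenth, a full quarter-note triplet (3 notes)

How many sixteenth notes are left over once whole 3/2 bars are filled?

2

One bar of 3/2 = 24 sixteenth notes.
Convert each value to sixteenth notes: quarter tied to eighth (quarter + eighth) = 6; sixteenth = 1; eighth = 2; quarter = 4; dotted quarter = 6; quarter = 4; eighth tied to quarter (eighth + quarter) = 6; quarter note = 4; dotted quarter note = 6; eighth tied to sixteenth (eighth + sixteenth) = 3; a full quarter-note triplet (3 notes) (three triplet quarters span one half) = 8.
Adding: 6 + 1 + 2 + 4 + 6 + 4 + 6 + 4 + 6 + 3 + 8 = 50.
50 ÷ 24 = 2 complete bars with 2 sixteenth notes remaining.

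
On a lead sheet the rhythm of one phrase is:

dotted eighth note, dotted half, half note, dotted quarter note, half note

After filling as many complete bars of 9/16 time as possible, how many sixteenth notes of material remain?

One bar of 9/16 = 9 sixteenth notes.
In sixteenth notes: dotted eighth note = 3; dotted half = 12; half note = 8; dotted quarter note = 6; half note = 8.
Sum: 3 + 12 + 8 + 6 + 8 = 37.
37 ÷ 9 = 4 complete bars with 1 sixteenth note remaining.

1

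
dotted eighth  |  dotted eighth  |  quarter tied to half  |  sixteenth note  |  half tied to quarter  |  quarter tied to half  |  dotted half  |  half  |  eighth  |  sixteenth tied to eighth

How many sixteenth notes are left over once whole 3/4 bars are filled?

8

One bar of 3/4 = 12 sixteenth notes.
Convert each value to sixteenth notes: dotted eighth = 3; dotted eighth = 3; quarter tied to half (quarter + half) = 12; sixteenth note = 1; half tied to quarter (half + quarter) = 12; quarter tied to half (quarter + half) = 12; dotted half = 12; half = 8; eighth = 2; sixteenth tied to eighth (sixteenth + eighth) = 3.
Adding: 3 + 3 + 12 + 1 + 12 + 12 + 12 + 8 + 2 + 3 = 68.
68 ÷ 12 = 5 complete bars with 8 sixteenth notes remaining.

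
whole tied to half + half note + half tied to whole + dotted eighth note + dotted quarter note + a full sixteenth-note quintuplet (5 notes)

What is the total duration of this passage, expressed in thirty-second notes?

138

In thirty-second notes: whole tied to half (whole + half) = 48; half note = 16; half tied to whole (half + whole) = 48; dotted eighth note = 6; dotted quarter note = 12; a full sixteenth-note quintuplet (5 notes) (five quintuplet sixteenths span one quarter) = 8.
Adding: 48 + 16 + 48 + 6 + 12 + 8 = 138 thirty-second notes.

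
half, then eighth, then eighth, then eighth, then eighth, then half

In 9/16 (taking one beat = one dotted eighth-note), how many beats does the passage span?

8

One dotted eighth-note beat = 3 sixteenth notes.
Express everything in sixteenth notes: half = 8; eighth = 2; eighth = 2; eighth = 2; eighth = 2; half = 8.
Total: 8 + 2 + 2 + 2 + 2 + 8 = 24.
24 ÷ 3 = 8 beats.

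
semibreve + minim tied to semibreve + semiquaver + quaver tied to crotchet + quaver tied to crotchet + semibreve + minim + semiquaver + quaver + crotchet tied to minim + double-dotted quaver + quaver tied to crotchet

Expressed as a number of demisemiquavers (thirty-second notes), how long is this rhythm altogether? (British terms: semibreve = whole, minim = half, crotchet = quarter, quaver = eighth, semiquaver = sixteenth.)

203

Express everything in thirty-second notes: semibreve = 32; minim tied to semibreve (minim + semibreve) = 48; semiquaver = 2; quaver tied to crotchet (quaver + crotchet) = 12; quaver tied to crotchet (quaver + crotchet) = 12; semibreve = 32; minim = 16; semiquaver = 2; quaver = 4; crotchet tied to minim (crotchet + minim) = 24; double-dotted quaver = 7; quaver tied to crotchet (quaver + crotchet) = 12.
Total: 32 + 48 + 2 + 12 + 12 + 32 + 16 + 2 + 4 + 24 + 7 + 12 = 203 thirty-second notes.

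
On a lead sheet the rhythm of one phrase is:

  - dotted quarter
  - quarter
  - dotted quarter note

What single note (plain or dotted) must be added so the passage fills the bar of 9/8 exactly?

eighth note

The bar of 9/8 = 9 eighth notes.
Working in eighth notes: dotted quarter = 3; quarter = 2; dotted quarter note = 3.
Adding: 3 + 2 + 3 = 8.
Remaining: 9 − 8 = 1 eighth note, which is a eighth note.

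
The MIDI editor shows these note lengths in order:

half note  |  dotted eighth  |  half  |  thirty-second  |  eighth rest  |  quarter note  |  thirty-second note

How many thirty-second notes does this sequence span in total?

52

Each duration in thirty-second notes: half note = 16; dotted eighth = 6; half = 16; thirty-second = 1; eighth rest = 4; quarter note = 8; thirty-second note = 1.
Sum: 16 + 6 + 16 + 1 + 4 + 8 + 1 = 52 thirty-second notes.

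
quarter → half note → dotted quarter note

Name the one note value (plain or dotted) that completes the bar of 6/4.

The bar of 6/4 = 12 eighth notes.
In eighth notes: quarter = 2; half note = 4; dotted quarter note = 3.
Altogether 2 + 4 + 3 = 9.
Remaining: 12 − 9 = 3 eighth notes, which is a dotted quarter note.

dotted quarter note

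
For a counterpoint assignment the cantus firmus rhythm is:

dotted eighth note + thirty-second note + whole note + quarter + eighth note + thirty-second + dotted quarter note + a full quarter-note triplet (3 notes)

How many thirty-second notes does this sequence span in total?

Working in thirty-second notes: dotted eighth note = 6; thirty-second note = 1; whole note = 32; quarter = 8; eighth note = 4; thirty-second = 1; dotted quarter note = 12; a full quarter-note triplet (3 notes) (three triplet quarters span one half) = 16.
Altogether 6 + 1 + 32 + 8 + 4 + 1 + 12 + 16 = 80 thirty-second notes.

80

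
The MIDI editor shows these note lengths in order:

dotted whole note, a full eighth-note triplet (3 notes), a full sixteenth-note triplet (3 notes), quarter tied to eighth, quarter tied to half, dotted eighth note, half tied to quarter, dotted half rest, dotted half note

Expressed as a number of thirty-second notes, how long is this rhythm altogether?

174

Each duration in thirty-second notes: dotted whole note = 48; a full eighth-note triplet (3 notes) (three triplet eighths span one quarter) = 8; a full sixteenth-note triplet (3 notes) (three triplet sixteenths span one eighth) = 4; quarter tied to eighth (quarter + eighth) = 12; quarter tied to half (quarter + half) = 24; dotted eighth note = 6; half tied to quarter (half + quarter) = 24; dotted half rest = 24; dotted half note = 24.
Sum: 48 + 8 + 4 + 12 + 24 + 6 + 24 + 24 + 24 = 174 thirty-second notes.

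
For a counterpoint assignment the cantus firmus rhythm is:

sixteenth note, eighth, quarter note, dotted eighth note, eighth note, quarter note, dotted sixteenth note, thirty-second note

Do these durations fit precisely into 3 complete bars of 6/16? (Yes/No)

One bar of 6/16 = 12 thirty-second notes, so 3 bars = 36.
Express everything in thirty-second notes: sixteenth note = 2; eighth = 4; quarter note = 8; dotted eighth note = 6; eighth note = 4; quarter note = 8; dotted sixteenth note = 3; thirty-second note = 1.
Adding: 2 + 4 + 8 + 6 + 4 + 8 + 3 + 1 = 36.
36 equals 36, so the answer is Yes.

Yes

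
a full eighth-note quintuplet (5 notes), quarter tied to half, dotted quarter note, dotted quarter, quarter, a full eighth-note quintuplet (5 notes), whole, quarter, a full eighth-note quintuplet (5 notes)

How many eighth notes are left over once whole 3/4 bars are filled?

One bar of 3/4 = 6 eighth notes.
Convert each value to eighth notes: a full eighth-note quintuplet (5 notes) (five quintuplet eighths span one half) = 4; quarter tied to half (quarter + half) = 6; dotted quarter note = 3; dotted quarter = 3; quarter = 2; a full eighth-note quintuplet (5 notes) (five quintuplet eighths span one half) = 4; whole = 8; quarter = 2; a full eighth-note quintuplet (5 notes) (five quintuplet eighths span one half) = 4.
Sum: 4 + 6 + 3 + 3 + 2 + 4 + 8 + 2 + 4 = 36.
36 ÷ 6 = 6 complete bars with 0 eighth notes remaining.

0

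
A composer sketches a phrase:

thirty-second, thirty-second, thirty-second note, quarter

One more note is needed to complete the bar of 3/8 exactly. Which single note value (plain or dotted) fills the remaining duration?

The bar of 3/8 = 12 thirty-second notes.
Express everything in thirty-second notes: thirty-second = 1; thirty-second = 1; thirty-second note = 1; quarter = 8.
Altogether 1 + 1 + 1 + 8 = 11.
Remaining: 12 − 11 = 1 thirty-second note, which is a thirty-second note.

thirty-second note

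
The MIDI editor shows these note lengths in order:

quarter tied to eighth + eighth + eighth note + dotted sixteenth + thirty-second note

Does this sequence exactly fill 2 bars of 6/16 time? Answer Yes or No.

One bar of 6/16 = 12 thirty-second notes, so 2 bars = 24.
Express everything in thirty-second notes: quarter tied to eighth (quarter + eighth) = 12; eighth = 4; eighth note = 4; dotted sixteenth = 3; thirty-second note = 1.
Adding: 12 + 4 + 4 + 3 + 1 = 24.
24 equals 24, so the answer is Yes.

Yes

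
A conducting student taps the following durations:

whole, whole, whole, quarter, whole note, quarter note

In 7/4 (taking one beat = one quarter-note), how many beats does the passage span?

18

One quarter-note beat = 2 eighth notes.
Each duration in eighth notes: whole = 8; whole = 8; whole = 8; quarter = 2; whole note = 8; quarter note = 2.
Sum: 8 + 8 + 8 + 2 + 8 + 2 = 36.
36 ÷ 2 = 18 beats.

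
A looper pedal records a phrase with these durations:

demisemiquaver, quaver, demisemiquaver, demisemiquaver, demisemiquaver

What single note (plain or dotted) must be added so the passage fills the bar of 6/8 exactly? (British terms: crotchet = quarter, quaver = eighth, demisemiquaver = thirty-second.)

half note

The bar of 6/8 = 24 thirty-second notes.
Convert each value to thirty-second notes: demisemiquaver = 1; quaver = 4; demisemiquaver = 1; demisemiquaver = 1; demisemiquaver = 1.
Adding: 1 + 4 + 1 + 1 + 1 = 8.
Remaining: 24 − 8 = 16 thirty-second notes, which is a half note.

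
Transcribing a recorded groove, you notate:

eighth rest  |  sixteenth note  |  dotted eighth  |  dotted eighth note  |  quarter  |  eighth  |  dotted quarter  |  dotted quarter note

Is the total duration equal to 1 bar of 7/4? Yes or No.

One bar of 7/4 = 28 sixteenth notes.
Express everything in sixteenth notes: eighth rest = 2; sixteenth note = 1; dotted eighth = 3; dotted eighth note = 3; quarter = 4; eighth = 2; dotted quarter = 6; dotted quarter note = 6.
Sum: 2 + 1 + 3 + 3 + 4 + 2 + 6 + 6 = 27.
27 falls short of 28, so the answer is No.

No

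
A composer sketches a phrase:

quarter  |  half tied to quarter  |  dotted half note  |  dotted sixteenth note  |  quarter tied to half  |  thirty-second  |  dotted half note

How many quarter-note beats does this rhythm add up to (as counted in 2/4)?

One quarter-note beat = 8 thirty-second notes.
Each duration in thirty-second notes: quarter = 8; half tied to quarter (half + quarter) = 24; dotted half note = 24; dotted sixteenth note = 3; quarter tied to half (quarter + half) = 24; thirty-second = 1; dotted half note = 24.
Altogether 8 + 24 + 24 + 3 + 24 + 1 + 24 = 108.
108 ÷ 8 = 13.5 beats.

13.5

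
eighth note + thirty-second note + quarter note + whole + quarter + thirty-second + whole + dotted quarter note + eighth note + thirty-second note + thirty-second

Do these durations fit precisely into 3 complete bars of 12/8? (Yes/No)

One bar of 12/8 = 48 thirty-second notes, so 3 bars = 144.
Express everything in thirty-second notes: eighth note = 4; thirty-second note = 1; quarter note = 8; whole = 32; quarter = 8; thirty-second = 1; whole = 32; dotted quarter note = 12; eighth note = 4; thirty-second note = 1; thirty-second = 1.
Total: 4 + 1 + 8 + 32 + 8 + 1 + 32 + 12 + 4 + 1 + 1 = 104.
104 falls short of 144, so the answer is No.

No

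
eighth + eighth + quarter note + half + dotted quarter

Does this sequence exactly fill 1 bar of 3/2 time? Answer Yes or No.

No

One bar of 3/2 = 12 eighth notes.
Express everything in eighth notes: eighth = 1; eighth = 1; quarter note = 2; half = 4; dotted quarter = 3.
Adding: 1 + 1 + 2 + 4 + 3 = 11.
11 falls short of 12, so the answer is No.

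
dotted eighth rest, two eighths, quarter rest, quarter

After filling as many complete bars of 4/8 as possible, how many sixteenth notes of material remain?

7

One bar of 4/8 = 8 sixteenth notes.
Each duration in sixteenth notes: dotted eighth rest = 3; eighth = 2; eighth = 2; quarter rest = 4; quarter = 4.
Total: 3 + 2 + 2 + 4 + 4 = 15.
15 ÷ 8 = 1 complete bar with 7 sixteenth notes remaining.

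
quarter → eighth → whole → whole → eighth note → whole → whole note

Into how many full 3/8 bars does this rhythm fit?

One bar of 3/8 = 3 eighth notes.
Convert each value to eighth notes: quarter = 2; eighth = 1; whole = 8; whole = 8; eighth note = 1; whole = 8; whole note = 8.
Altogether 2 + 1 + 8 + 8 + 1 + 8 + 8 = 36.
36 ÷ 3 = 12 complete bars with 0 left over.

12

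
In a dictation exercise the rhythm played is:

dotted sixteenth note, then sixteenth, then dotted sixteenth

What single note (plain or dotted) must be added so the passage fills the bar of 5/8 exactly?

The bar of 5/8 = 20 thirty-second notes.
Express everything in thirty-second notes: dotted sixteenth note = 3; sixteenth = 2; dotted sixteenth = 3.
Adding: 3 + 2 + 3 = 8.
Remaining: 20 − 8 = 12 thirty-second notes, which is a dotted quarter note.

dotted quarter note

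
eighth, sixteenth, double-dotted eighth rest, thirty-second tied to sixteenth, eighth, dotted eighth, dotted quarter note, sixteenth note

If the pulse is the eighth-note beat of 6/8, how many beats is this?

10

One eighth-note beat = 4 thirty-second notes.
Each duration in thirty-second notes: eighth = 4; sixteenth = 2; double-dotted eighth rest = 7; thirty-second tied to sixteenth (thirty-second + sixteenth) = 3; eighth = 4; dotted eighth = 6; dotted quarter note = 12; sixteenth note = 2.
Total: 4 + 2 + 7 + 3 + 4 + 6 + 12 + 2 = 40.
40 ÷ 4 = 10 beats.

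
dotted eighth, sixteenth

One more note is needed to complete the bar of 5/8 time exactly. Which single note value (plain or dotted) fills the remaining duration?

The bar of 5/8 = 10 sixteenth notes.
Working in sixteenth notes: dotted eighth = 3; sixteenth = 1.
Altogether 3 + 1 = 4.
Remaining: 10 − 4 = 6 sixteenth notes, which is a dotted quarter note.

dotted quarter note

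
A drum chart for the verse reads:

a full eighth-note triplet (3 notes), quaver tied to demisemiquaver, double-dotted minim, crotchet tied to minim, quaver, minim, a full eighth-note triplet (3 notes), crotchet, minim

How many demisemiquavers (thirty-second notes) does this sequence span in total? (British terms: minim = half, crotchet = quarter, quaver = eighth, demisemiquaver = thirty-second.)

117

Express everything in thirty-second notes: a full eighth-note triplet (3 notes) (three triplet eighths span one quarter) = 8; quaver tied to demisemiquaver (quaver + demisemiquaver) = 5; double-dotted minim = 28; crotchet tied to minim (crotchet + minim) = 24; quaver = 4; minim = 16; a full eighth-note triplet (3 notes) (three triplet eighths span one quarter) = 8; crotchet = 8; minim = 16.
Total: 8 + 5 + 28 + 24 + 4 + 16 + 8 + 8 + 16 = 117 thirty-second notes.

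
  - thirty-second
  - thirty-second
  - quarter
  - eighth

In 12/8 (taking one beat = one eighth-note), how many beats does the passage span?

3.5

One eighth-note beat = 4 thirty-second notes.
Express everything in thirty-second notes: thirty-second = 1; thirty-second = 1; quarter = 8; eighth = 4.
Total: 1 + 1 + 8 + 4 = 14.
14 ÷ 4 = 3.5 beats.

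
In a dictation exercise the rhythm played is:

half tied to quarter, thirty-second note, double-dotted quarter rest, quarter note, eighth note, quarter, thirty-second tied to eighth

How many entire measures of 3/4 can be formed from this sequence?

2

One bar of 3/4 = 24 thirty-second notes.
Convert each value to thirty-second notes: half tied to quarter (half + quarter) = 24; thirty-second note = 1; double-dotted quarter rest = 14; quarter note = 8; eighth note = 4; quarter = 8; thirty-second tied to eighth (thirty-second + eighth) = 5.
Altogether 24 + 1 + 14 + 8 + 4 + 8 + 5 = 64.
64 ÷ 24 = 2 complete bars with 16 left over.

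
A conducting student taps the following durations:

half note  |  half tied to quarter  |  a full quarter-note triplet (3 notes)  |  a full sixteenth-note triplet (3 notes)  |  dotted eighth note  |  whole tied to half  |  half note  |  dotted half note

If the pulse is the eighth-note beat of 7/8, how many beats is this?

38.5

One eighth-note beat = 2 sixteenth notes.
In sixteenth notes: half note = 8; half tied to quarter (half + quarter) = 12; a full quarter-note triplet (3 notes) (three triplet quarters span one half) = 8; a full sixteenth-note triplet (3 notes) (three triplet sixteenths span one eighth) = 2; dotted eighth note = 3; whole tied to half (whole + half) = 24; half note = 8; dotted half note = 12.
Altogether 8 + 12 + 8 + 2 + 3 + 24 + 8 + 12 = 77.
77 ÷ 2 = 38.5 beats.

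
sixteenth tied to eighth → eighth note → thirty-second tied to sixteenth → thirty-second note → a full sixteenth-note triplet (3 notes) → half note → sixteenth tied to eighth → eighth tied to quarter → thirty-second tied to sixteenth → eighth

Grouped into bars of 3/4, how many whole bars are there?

One bar of 3/4 = 24 thirty-second notes.
Convert each value to thirty-second notes: sixteenth tied to eighth (sixteenth + eighth) = 6; eighth note = 4; thirty-second tied to sixteenth (thirty-second + sixteenth) = 3; thirty-second note = 1; a full sixteenth-note triplet (3 notes) (three triplet sixteenths span one eighth) = 4; half note = 16; sixteenth tied to eighth (sixteenth + eighth) = 6; eighth tied to quarter (eighth + quarter) = 12; thirty-second tied to sixteenth (thirty-second + sixteenth) = 3; eighth = 4.
Sum: 6 + 4 + 3 + 1 + 4 + 16 + 6 + 12 + 3 + 4 = 59.
59 ÷ 24 = 2 complete bars with 11 left over.

2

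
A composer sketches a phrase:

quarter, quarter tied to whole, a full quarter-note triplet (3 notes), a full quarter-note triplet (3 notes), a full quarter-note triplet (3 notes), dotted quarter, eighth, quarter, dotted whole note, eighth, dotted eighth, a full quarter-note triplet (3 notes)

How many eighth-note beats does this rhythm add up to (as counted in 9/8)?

One eighth-note beat = 2 sixteenth notes.
Working in sixteenth notes: quarter = 4; quarter tied to whole (quarter + whole) = 20; a full quarter-note triplet (3 notes) (three triplet quarters span one half) = 8; a full quarter-note triplet (3 notes) (three triplet quarters span one half) = 8; a full quarter-note triplet (3 notes) (three triplet quarters span one half) = 8; dotted quarter = 6; eighth = 2; quarter = 4; dotted whole note = 24; eighth = 2; dotted eighth = 3; a full quarter-note triplet (3 notes) (three triplet quarters span one half) = 8.
Altogether 4 + 20 + 8 + 8 + 8 + 6 + 2 + 4 + 24 + 2 + 3 + 8 = 97.
97 ÷ 2 = 48.5 beats.

48.5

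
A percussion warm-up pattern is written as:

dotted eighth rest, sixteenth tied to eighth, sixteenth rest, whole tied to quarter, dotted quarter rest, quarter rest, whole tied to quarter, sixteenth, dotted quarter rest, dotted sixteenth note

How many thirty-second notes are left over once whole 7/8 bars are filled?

One bar of 7/8 = 28 thirty-second notes.
Working in thirty-second notes: dotted eighth rest = 6; sixteenth tied to eighth (sixteenth + eighth) = 6; sixteenth rest = 2; whole tied to quarter (whole + quarter) = 40; dotted quarter rest = 12; quarter rest = 8; whole tied to quarter (whole + quarter) = 40; sixteenth = 2; dotted quarter rest = 12; dotted sixteenth note = 3.
Adding: 6 + 6 + 2 + 40 + 12 + 8 + 40 + 2 + 12 + 3 = 131.
131 ÷ 28 = 4 complete bars with 19 thirty-second notes remaining.

19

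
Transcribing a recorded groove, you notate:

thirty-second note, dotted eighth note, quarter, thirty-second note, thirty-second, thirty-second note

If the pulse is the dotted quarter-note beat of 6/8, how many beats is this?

One dotted quarter-note beat = 12 thirty-second notes.
Convert each value to thirty-second notes: thirty-second note = 1; dotted eighth note = 6; quarter = 8; thirty-second note = 1; thirty-second = 1; thirty-second note = 1.
Sum: 1 + 6 + 8 + 1 + 1 + 1 = 18.
18 ÷ 12 = 1.5 beats.

1.5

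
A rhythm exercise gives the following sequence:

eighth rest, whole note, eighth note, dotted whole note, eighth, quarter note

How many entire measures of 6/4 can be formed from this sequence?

One bar of 6/4 = 12 eighth notes.
Each duration in eighth notes: eighth rest = 1; whole note = 8; eighth note = 1; dotted whole note = 12; eighth = 1; quarter note = 2.
Total: 1 + 8 + 1 + 12 + 1 + 2 = 25.
25 ÷ 12 = 2 complete bars with 1 left over.

2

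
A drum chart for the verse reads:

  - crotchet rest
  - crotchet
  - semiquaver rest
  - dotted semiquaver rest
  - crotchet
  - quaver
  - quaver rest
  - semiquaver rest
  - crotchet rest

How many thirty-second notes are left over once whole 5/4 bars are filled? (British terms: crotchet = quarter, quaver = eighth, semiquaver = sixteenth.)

7

One bar of 5/4 = 40 thirty-second notes.
Express everything in thirty-second notes: crotchet rest = 8; crotchet = 8; semiquaver rest = 2; dotted semiquaver rest = 3; crotchet = 8; quaver = 4; quaver rest = 4; semiquaver rest = 2; crotchet rest = 8.
Sum: 8 + 8 + 2 + 3 + 8 + 4 + 4 + 2 + 8 = 47.
47 ÷ 40 = 1 complete bar with 7 thirty-second notes remaining.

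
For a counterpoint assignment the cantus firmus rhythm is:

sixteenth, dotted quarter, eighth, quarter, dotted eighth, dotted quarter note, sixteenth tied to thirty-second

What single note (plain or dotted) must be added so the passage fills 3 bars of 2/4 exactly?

3 bars of 2/4 = 48 thirty-second notes.
In thirty-second notes: sixteenth = 2; dotted quarter = 12; eighth = 4; quarter = 8; dotted eighth = 6; dotted quarter note = 12; sixteenth tied to thirty-second (sixteenth + thirty-second) = 3.
Altogether 2 + 12 + 4 + 8 + 6 + 12 + 3 = 47.
Remaining: 48 − 47 = 1 thirty-second note, which is a thirty-second note.

thirty-second note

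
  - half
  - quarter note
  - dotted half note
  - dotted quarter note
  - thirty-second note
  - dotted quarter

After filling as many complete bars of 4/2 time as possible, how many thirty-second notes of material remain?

One bar of 4/2 = 64 thirty-second notes.
Convert each value to thirty-second notes: half = 16; quarter note = 8; dotted half note = 24; dotted quarter note = 12; thirty-second note = 1; dotted quarter = 12.
Adding: 16 + 8 + 24 + 12 + 1 + 12 = 73.
73 ÷ 64 = 1 complete bar with 9 thirty-second notes remaining.

9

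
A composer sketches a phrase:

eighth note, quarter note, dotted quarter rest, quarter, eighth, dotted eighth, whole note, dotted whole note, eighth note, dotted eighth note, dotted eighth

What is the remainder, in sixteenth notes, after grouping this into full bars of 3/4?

One bar of 3/4 = 12 sixteenth notes.
Working in sixteenth notes: eighth note = 2; quarter note = 4; dotted quarter rest = 6; quarter = 4; eighth = 2; dotted eighth = 3; whole note = 16; dotted whole note = 24; eighth note = 2; dotted eighth note = 3; dotted eighth = 3.
Sum: 2 + 4 + 6 + 4 + 2 + 3 + 16 + 24 + 2 + 3 + 3 = 69.
69 ÷ 12 = 5 complete bars with 9 sixteenth notes remaining.

9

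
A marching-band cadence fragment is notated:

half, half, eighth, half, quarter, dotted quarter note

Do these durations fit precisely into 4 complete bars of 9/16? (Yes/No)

One bar of 9/16 = 9 sixteenth notes, so 4 bars = 36.
Express everything in sixteenth notes: half = 8; half = 8; eighth = 2; half = 8; quarter = 4; dotted quarter note = 6.
Total: 8 + 8 + 2 + 8 + 4 + 6 = 36.
36 equals 36, so the answer is Yes.

Yes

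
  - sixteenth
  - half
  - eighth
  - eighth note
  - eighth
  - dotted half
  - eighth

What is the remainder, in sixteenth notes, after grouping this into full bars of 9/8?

One bar of 9/8 = 18 sixteenth notes.
Convert each value to sixteenth notes: sixteenth = 1; half = 8; eighth = 2; eighth note = 2; eighth = 2; dotted half = 12; eighth = 2.
Total: 1 + 8 + 2 + 2 + 2 + 12 + 2 = 29.
29 ÷ 18 = 1 complete bar with 11 sixteenth notes remaining.

11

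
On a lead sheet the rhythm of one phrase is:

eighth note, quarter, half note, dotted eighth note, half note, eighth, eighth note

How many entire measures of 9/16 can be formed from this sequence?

One bar of 9/16 = 9 sixteenth notes.
Express everything in sixteenth notes: eighth note = 2; quarter = 4; half note = 8; dotted eighth note = 3; half note = 8; eighth = 2; eighth note = 2.
Adding: 2 + 4 + 8 + 3 + 8 + 2 + 2 = 29.
29 ÷ 9 = 3 complete bars with 2 left over.

3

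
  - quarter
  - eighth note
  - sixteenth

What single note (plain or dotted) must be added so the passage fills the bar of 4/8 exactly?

The bar of 4/8 = 8 sixteenth notes.
Working in sixteenth notes: quarter = 4; eighth note = 2; sixteenth = 1.
Total: 4 + 2 + 1 = 7.
Remaining: 8 − 7 = 1 sixteenth note, which is a sixteenth note.

sixteenth note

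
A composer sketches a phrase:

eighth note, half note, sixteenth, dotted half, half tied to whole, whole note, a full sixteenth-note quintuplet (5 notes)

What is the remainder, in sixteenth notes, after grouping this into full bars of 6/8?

7

One bar of 6/8 = 12 sixteenth notes.
Working in sixteenth notes: eighth note = 2; half note = 8; sixteenth = 1; dotted half = 12; half tied to whole (half + whole) = 24; whole note = 16; a full sixteenth-note quintuplet (5 notes) (five quintuplet sixteenths span one quarter) = 4.
Adding: 2 + 8 + 1 + 12 + 24 + 16 + 4 = 67.
67 ÷ 12 = 5 complete bars with 7 sixteenth notes remaining.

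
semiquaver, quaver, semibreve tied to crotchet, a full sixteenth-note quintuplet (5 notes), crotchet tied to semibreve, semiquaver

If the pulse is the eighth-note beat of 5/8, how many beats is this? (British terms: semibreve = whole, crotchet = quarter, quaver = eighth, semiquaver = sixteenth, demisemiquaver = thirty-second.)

One eighth-note beat = 2 sixteenth notes.
Working in sixteenth notes: semiquaver = 1; quaver = 2; semibreve tied to crotchet (semibreve + crotchet) = 20; a full sixteenth-note quintuplet (5 notes) (five quintuplet sixteenths span one quarter) = 4; crotchet tied to semibreve (crotchet + semibreve) = 20; semiquaver = 1.
Adding: 1 + 2 + 20 + 4 + 20 + 1 = 48.
48 ÷ 2 = 24 beats.

24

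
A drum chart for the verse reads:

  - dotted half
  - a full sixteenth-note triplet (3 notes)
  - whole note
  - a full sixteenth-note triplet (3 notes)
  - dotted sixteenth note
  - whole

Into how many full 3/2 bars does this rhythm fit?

2

One bar of 3/2 = 48 thirty-second notes.
Working in thirty-second notes: dotted half = 24; a full sixteenth-note triplet (3 notes) (three triplet sixteenths span one eighth) = 4; whole note = 32; a full sixteenth-note triplet (3 notes) (three triplet sixteenths span one eighth) = 4; dotted sixteenth note = 3; whole = 32.
Altogether 24 + 4 + 32 + 4 + 3 + 32 = 99.
99 ÷ 48 = 2 complete bars with 3 left over.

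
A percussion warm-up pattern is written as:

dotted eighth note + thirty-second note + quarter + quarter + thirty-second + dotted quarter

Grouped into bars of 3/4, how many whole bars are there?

One bar of 3/4 = 24 thirty-second notes.
Each duration in thirty-second notes: dotted eighth note = 6; thirty-second note = 1; quarter = 8; quarter = 8; thirty-second = 1; dotted quarter = 12.
Altogether 6 + 1 + 8 + 8 + 1 + 12 = 36.
36 ÷ 24 = 1 complete bar with 12 left over.

1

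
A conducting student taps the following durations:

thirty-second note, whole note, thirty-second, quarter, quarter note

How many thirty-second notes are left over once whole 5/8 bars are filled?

10

One bar of 5/8 = 20 thirty-second notes.
Convert each value to thirty-second notes: thirty-second note = 1; whole note = 32; thirty-second = 1; quarter = 8; quarter note = 8.
Altogether 1 + 32 + 1 + 8 + 8 = 50.
50 ÷ 20 = 2 complete bars with 10 thirty-second notes remaining.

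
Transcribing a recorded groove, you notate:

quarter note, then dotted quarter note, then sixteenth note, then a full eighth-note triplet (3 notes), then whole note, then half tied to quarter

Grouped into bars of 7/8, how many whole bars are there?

3

One bar of 7/8 = 14 sixteenth notes.
Each duration in sixteenth notes: quarter note = 4; dotted quarter note = 6; sixteenth note = 1; a full eighth-note triplet (3 notes) (three triplet eighths span one quarter) = 4; whole note = 16; half tied to quarter (half + quarter) = 12.
Sum: 4 + 6 + 1 + 4 + 16 + 12 = 43.
43 ÷ 14 = 3 complete bars with 1 left over.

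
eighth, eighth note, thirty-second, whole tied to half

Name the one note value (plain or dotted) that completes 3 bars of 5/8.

dotted sixteenth note

3 bars of 5/8 = 60 thirty-second notes.
In thirty-second notes: eighth = 4; eighth note = 4; thirty-second = 1; whole tied to half (whole + half) = 48.
Adding: 4 + 4 + 1 + 48 = 57.
Remaining: 60 − 57 = 3 thirty-second notes, which is a dotted sixteenth note.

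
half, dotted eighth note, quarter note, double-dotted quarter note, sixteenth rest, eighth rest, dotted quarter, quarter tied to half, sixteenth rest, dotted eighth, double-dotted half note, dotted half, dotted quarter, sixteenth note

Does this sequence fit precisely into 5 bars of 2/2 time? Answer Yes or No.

Yes

One bar of 2/2 = 16 sixteenth notes, so 5 bars = 80.
Each duration in sixteenth notes: half = 8; dotted eighth note = 3; quarter note = 4; double-dotted quarter note = 7; sixteenth rest = 1; eighth rest = 2; dotted quarter = 6; quarter tied to half (quarter + half) = 12; sixteenth rest = 1; dotted eighth = 3; double-dotted half note = 14; dotted half = 12; dotted quarter = 6; sixteenth note = 1.
Sum: 8 + 3 + 4 + 7 + 1 + 2 + 6 + 12 + 1 + 3 + 14 + 12 + 6 + 1 = 80.
80 equals 80, so the answer is Yes.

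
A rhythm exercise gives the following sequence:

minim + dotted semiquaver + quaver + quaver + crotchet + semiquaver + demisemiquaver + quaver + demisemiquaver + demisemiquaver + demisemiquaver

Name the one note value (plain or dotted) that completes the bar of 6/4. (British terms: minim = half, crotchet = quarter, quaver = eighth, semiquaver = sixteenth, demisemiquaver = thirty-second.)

The bar of 6/4 = 48 thirty-second notes.
Each duration in thirty-second notes: minim = 16; dotted semiquaver = 3; quaver = 4; quaver = 4; crotchet = 8; semiquaver = 2; demisemiquaver = 1; quaver = 4; demisemiquaver = 1; demisemiquaver = 1; demisemiquaver = 1.
Sum: 16 + 3 + 4 + 4 + 8 + 2 + 1 + 4 + 1 + 1 + 1 = 45.
Remaining: 48 − 45 = 3 thirty-second notes, which is a dotted sixteenth note.

dotted sixteenth note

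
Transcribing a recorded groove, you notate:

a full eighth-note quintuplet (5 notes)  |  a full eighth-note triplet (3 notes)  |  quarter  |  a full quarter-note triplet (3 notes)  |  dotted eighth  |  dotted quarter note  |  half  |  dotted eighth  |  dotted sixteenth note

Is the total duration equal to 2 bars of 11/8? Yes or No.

No

One bar of 11/8 = 44 thirty-second notes, so 2 bars = 88.
In thirty-second notes: a full eighth-note quintuplet (5 notes) (five quintuplet eighths span one half) = 16; a full eighth-note triplet (3 notes) (three triplet eighths span one quarter) = 8; quarter = 8; a full quarter-note triplet (3 notes) (three triplet quarters span one half) = 16; dotted eighth = 6; dotted quarter note = 12; half = 16; dotted eighth = 6; dotted sixteenth note = 3.
Altogether 16 + 8 + 8 + 16 + 6 + 12 + 16 + 6 + 3 = 91.
91 exceeds 88, so the answer is No.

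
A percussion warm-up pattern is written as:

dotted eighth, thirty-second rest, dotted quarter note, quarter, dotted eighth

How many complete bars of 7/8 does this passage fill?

One bar of 7/8 = 28 thirty-second notes.
Working in thirty-second notes: dotted eighth = 6; thirty-second rest = 1; dotted quarter note = 12; quarter = 8; dotted eighth = 6.
Adding: 6 + 1 + 12 + 8 + 6 = 33.
33 ÷ 28 = 1 complete bar with 5 left over.

1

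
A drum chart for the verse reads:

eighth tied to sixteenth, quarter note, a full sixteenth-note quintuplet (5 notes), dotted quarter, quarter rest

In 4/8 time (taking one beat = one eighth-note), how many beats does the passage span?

10.5

One eighth-note beat = 2 sixteenth notes.
Each duration in sixteenth notes: eighth tied to sixteenth (eighth + sixteenth) = 3; quarter note = 4; a full sixteenth-note quintuplet (5 notes) (five quintuplet sixteenths span one quarter) = 4; dotted quarter = 6; quarter rest = 4.
Sum: 3 + 4 + 4 + 6 + 4 = 21.
21 ÷ 2 = 10.5 beats.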